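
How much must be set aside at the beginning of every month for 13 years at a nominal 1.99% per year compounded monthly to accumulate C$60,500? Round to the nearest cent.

C$339.57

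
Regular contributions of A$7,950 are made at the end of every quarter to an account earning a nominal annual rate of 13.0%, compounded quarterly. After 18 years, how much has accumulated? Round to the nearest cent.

A$2,202,013.57

With 4 periods per year: i = 0.0325, n = 72.
Accumulation factor s(72|0.0325) = 276.982839; FV = 7950 × 276.982839 = 2,202,013.5714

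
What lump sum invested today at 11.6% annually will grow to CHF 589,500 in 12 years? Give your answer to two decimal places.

CHF 157,947.76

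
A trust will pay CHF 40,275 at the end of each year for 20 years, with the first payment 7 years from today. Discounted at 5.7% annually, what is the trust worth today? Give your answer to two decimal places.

CHF 339,462.90

Value one period before first payment (t=6): 40275 × [1 − (1+0.057)^(−20)] / 0.057 = 40275 × 11.754568 = 473,415.2426
Discount back 6 years: 473,415.2426 × (1+0.057)^(−6) = 473,415.2426 × 0.717051 = 339,462.8968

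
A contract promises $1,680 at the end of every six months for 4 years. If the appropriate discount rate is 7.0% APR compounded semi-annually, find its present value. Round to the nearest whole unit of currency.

Periodic rate i = 0.07/2 = 0.035; n = 4 × 2 = 8 periods.
Annuity factor a(8|0.035) = 6.873956; PV = 1680 × 6.873956 = 11,548.2453

$11,548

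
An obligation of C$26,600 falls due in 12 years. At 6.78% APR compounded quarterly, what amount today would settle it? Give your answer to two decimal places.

Periodic rate i = 0.0678/4 = 0.01695; n = 12 × 4 = 48 periods.
PV = FV·(1+i)^(−n) = 26,600 × 0.446292 = 11,871.3690

C$11,871.37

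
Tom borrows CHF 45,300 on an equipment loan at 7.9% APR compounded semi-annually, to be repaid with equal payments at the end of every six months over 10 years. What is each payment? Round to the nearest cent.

i = 0.079/2 = 0.0395 per half-year; n = 10·2 = 20.
Annuity-PV factor = 13.650696; PMT = 45300 / 13.650696 = 3,318.5121

CHF 3,318.51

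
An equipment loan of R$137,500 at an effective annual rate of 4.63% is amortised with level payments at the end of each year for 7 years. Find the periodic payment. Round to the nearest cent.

R$23,445.08

Annuity-PV factor = 5.864769; PMT = 137500 / 5.864769 = 23,445.0838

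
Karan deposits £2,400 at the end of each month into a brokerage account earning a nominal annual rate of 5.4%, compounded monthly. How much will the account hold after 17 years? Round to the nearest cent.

£799,533.34

i = 0.054/12 = 0.0045 per month; n = 17·12 = 204.
FV = PMT · [(1+i)^n − 1] / i = 2400 · 333.138892 = 799,533.3401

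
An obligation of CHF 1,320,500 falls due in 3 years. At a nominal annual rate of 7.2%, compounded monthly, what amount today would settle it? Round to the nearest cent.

i = 0.072/12 = 0.006 per month; n = 3·12 = 36.
Discount factor = (1+0.006)^(−36) = 0.806256; PV = 1,320,500 × 0.806256 = 1,064,660.3971

CHF 1,064,660.40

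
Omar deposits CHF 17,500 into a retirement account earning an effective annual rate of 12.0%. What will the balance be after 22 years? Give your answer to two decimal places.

CHF 211,755.43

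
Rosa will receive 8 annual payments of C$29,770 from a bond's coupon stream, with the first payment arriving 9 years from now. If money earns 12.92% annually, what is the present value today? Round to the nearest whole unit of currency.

C$54,192

Value one period before first payment (t=8): 29770 × [1 − (1+0.1292)^(−8)] / 0.1292 = 29770 × 4.811942 = 143,251.5054
PV₀ = 143,251.5054 / (1+0.1292)^8 = 143,251.5054 / 2.643425 = 54,191.6331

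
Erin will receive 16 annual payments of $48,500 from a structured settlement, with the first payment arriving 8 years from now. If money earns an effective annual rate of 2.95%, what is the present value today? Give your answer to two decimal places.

PV at t=7 (ordinary 16-year annuity): 48500 × a(16|0.0295) = 48500 × 12.609251 = 611,548.6653
Discount back 7 years: 611,548.6653 × (1+0.0295)^(−7) = 611,548.6653 × 0.815860 = 498,937.9818

$498,937.98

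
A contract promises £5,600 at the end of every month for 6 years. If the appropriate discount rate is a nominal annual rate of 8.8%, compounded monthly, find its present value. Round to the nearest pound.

With 12 periods per year: i = 0.00733333, n = 72.
PV = PMT · [1 − (1+i)^(−n)] / i = 5600 · 55.783538 = 312,387.8125

£312,388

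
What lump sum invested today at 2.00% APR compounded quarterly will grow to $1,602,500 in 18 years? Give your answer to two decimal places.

Periodic rate i = 0.02/4 = 0.005; n = 18 × 4 = 72 periods.
PV = 1,602,500 / (1 + 0.005)^72 = 1,602,500 / 1.432044 = 1,119,029.6446

$1,119,029.64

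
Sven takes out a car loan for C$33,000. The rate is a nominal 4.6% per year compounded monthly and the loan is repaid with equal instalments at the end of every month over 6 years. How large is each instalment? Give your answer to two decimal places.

C$525.36

With 12 periods per year: i = 0.00383333, n = 72.
PMT = 33000 / ( [1 − (1+0.00383333)^(−72)] / 0.00383333 ) = 33000 / 62.813889 = 525.3615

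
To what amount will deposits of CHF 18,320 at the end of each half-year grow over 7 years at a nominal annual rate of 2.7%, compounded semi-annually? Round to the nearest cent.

CHF 280,247.81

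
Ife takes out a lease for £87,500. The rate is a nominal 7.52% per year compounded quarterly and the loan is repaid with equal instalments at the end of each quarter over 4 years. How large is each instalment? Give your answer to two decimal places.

Periodic rate i = 0.0752/4 = 0.0188; n = 4 × 4 = 16 periods.
Annuity-PV factor = 13.707669; PMT = 87500 / 13.707669 = 6,383.2882

£6,383.29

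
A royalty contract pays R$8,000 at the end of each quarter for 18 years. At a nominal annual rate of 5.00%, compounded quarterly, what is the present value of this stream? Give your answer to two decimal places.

i = 0.05/4 = 0.0125 per quarter; n = 18·4 = 72.
Annuity factor a(72|0.0125) = 47.292474; PV = 8000 × 47.292474 = 378,339.7945

R$378,339.79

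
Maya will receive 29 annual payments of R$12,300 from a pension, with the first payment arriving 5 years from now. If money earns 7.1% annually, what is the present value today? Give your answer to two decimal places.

PV at t=4 (ordinary 29-year annuity): 12300 × a(29|0.071) = 12300 × 12.157661 = 149,539.2313
Discount back 4 years: 149,539.2313 × (1+0.071)^(−4) = 149,539.2313 × 0.760050 = 113,657.2805

R$113,657.28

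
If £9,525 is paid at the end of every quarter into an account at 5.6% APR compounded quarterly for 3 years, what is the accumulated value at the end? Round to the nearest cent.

£123,525.05

Periodic rate i = 0.056/4 = 0.014; n = 3 × 4 = 12 periods.
Accumulation factor s(12|0.014) = 12.968509; FV = 9525 × 12.968509 = 123,525.0502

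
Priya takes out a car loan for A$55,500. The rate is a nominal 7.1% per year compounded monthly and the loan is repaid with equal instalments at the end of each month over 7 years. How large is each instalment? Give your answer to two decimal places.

Periodic rate i = 0.071/12 = 0.00591667; n = 7 × 12 = 84 periods.
Annuity-PV factor = 66.043170; PMT = 55500 / 66.043170 = 840.3594

A$840.36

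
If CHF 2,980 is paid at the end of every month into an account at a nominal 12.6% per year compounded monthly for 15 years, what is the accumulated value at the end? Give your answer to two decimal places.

CHF 1,576,409.91

i = 0.126/12 = 0.0105 per month; n = 15·12 = 180.
FV = 2980 × [(1+0.0105)^180 − 1] / 0.0105 = 2980 × 528.996616 = 1,576,409.9146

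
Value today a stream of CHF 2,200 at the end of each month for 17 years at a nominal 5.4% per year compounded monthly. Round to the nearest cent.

CHF 293,264.87

With 12 periods per year: i = 0.0045, n = 204.
Annuity factor a(204|0.0045) = 133.302212; PV = 2200 × 133.302212 = 293,264.8659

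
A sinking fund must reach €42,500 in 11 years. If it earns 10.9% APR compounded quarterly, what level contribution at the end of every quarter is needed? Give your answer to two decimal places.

€511.54

With 4 periods per year: i = 0.02725, n = 44.
PMT = 42500 / ( [(1+0.02725)^44 − 1] / 0.02725 ) = 42500 / 83.082692 = 511.5386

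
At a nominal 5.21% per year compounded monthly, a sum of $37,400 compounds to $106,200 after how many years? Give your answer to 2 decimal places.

Periodic rate i = 0.0521/12 = 0.00434167.
(1+i)^n = 106200/37400 = 2.83957, so n = ln 2.83957 / ln 1.00434 = 240.9023 months
= 240.9023/12 years

20.08 years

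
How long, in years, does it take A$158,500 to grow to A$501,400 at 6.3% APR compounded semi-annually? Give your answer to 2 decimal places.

Periodic rate i = 0.063/2 = 0.0315.
(1+i)^n = 501400/158500 = 3.16341, so n = ln 3.16341 / ln 1.0315 = 37.1332 half-years
= 37.1332/2 years

18.57 years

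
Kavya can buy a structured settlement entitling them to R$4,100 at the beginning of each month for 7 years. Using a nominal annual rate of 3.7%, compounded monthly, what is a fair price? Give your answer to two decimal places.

i = 0.037/12 = 0.00308333 per month; n = 7·12 = 84.
PV = 4100 × [1 − (1+0.00308333)^(−84)] / 0.00308333 × (1+i) = 4100 × 74.131447 = 303,938.9338
(annuity-due: payments at period start, so ×(1+i).)

R$303,938.93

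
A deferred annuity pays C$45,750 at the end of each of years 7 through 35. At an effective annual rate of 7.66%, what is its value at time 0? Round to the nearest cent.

C$338,453.86

Value one period before first payment (t=6): 45750 × [1 − (1+0.0766)^(−29)] / 0.0766 = 45750 × 11.519526 = 527,018.3341
Discount back 6 years: 527,018.3341 × (1+0.0766)^(−6) = 527,018.3341 × 0.642205 = 338,453.8596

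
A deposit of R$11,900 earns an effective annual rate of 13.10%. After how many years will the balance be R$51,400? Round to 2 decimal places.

11.89 years

(1+i)^n = 51400/11900 = 4.31933, so n = ln 4.31933 / ln 1.131 = 11.8852 years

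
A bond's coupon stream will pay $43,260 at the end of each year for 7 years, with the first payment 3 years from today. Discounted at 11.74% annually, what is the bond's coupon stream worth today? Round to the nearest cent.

Value one period before first payment (t=2): 43260 × [1 − (1+0.1174)^(−7)] / 0.1174 = 43260 × 4.601630 = 199,066.5188
Discount back 2 years: 199,066.5188 × (1+0.1174)^(−2) = 199,066.5188 × 0.800908 = 159,433.9800

$159,433.98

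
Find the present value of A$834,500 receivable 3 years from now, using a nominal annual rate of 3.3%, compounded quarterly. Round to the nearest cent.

A$756,149.33

With 4 periods per year: i = 0.00825, n = 12.
PV = 834,500 / (1 + 0.00825)^12 = 834,500 / 1.103618 = 756,149.3321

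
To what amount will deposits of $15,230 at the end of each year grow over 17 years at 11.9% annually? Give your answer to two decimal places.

FV = PMT · [(1+i)^n − 1] / i = 15230 · 48.424918 = 737,511.5071

$737,511.51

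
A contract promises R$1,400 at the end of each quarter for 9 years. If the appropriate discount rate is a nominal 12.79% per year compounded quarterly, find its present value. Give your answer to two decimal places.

i = 0.1279/4 = 0.031975 per quarter; n = 9·4 = 36.
Annuity factor a(36|0.031975) = 21.202819; PV = 1400 × 21.202819 = 29,683.9461

R$29,683.95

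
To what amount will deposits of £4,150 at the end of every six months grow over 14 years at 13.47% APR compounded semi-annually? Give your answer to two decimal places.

Periodic rate i = 0.1347/2 = 0.06735; n = 14 × 2 = 28 periods.
FV = 4150 × [(1+0.06735)^28 − 1] / 0.06735 = 4150 × 77.251065 = 320,591.9187

£320,591.92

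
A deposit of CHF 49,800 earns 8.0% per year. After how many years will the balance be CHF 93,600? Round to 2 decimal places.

(1+i)^n = 93600/49800 = 1.87952, so n = ln 1.87952 / ln 1.08 = 8.1992 years

8.20 years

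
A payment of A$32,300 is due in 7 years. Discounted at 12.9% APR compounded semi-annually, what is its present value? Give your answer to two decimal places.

Periodic rate i = 0.129/2 = 0.0645; n = 7 × 2 = 14 periods.
Discount factor = (1+0.0645)^(−14) = 0.416832; PV = 32,300 × 0.416832 = 13,463.6620

A$13,463.66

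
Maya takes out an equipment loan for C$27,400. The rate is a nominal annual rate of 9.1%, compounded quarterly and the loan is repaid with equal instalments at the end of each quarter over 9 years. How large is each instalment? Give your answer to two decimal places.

i = 0.091/4 = 0.02275 per quarter; n = 9·4 = 36.
Annuity-PV factor = 24.398378; PMT = 27400 / 24.398378 = 1,123.0255

C$1,123.03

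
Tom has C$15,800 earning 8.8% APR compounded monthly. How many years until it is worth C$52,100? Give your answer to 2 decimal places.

Periodic rate i = 0.088/12 = 0.00733333.
(1+i)^n = 52100/15800 = 3.29747, so n = ln 3.29747 / ln 1.00733 = 163.2988 months
= 163.2988/12 years

13.61 years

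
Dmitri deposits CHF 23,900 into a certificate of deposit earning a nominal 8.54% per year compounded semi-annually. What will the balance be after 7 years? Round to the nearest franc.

Periodic rate i = 0.0854/2 = 0.0427; n = 7 × 2 = 14 periods.
23,900 × (1+0.0427)^14 = 23,900 × 1.795689 = 42,916.9777

CHF 42,917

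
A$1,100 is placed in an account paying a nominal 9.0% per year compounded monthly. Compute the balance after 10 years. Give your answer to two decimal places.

A$2,696.49

With 12 periods per year: i = 0.0075, n = 120.
FV = PV·(1+i)^n = 1,100 × 2.451357 = 2,696.4928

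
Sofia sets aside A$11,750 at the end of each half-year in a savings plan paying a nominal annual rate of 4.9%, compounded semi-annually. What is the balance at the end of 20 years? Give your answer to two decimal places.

A$783,253.87

i = 0.049/2 = 0.0245 per half-year; n = 20·2 = 40.
Accumulation factor s(40|0.0245) = 66.659904; FV = 11750 × 66.659904 = 783,253.8689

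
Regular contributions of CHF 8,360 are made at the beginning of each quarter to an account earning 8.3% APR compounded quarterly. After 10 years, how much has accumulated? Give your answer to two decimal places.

CHF 523,902.38

Periodic rate i = 0.083/4 = 0.02075; n = 10 × 4 = 40 periods.
FV = PMT · [(1+i)^n − 1] / i × (1+i) = 8360 · 62.667748 = 523,902.3755
(annuity-due: payments at period start, so ×(1+i).)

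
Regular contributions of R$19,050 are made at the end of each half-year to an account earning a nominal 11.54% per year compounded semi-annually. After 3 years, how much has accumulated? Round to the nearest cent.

i = 0.1154/2 = 0.0577 per half-year; n = 3·2 = 6.
Accumulation factor s(6|0.0577) = 6.935034; FV = 19050 × 6.935034 = 132,112.4062

R$132,112.41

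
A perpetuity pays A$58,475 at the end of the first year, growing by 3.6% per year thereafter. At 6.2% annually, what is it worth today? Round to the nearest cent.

PV = PMT / (i − g) = 58475 / (0.062 − 0.036) = 58475 / 0.026000 = 2,249,038.4615

A$2,249,038.46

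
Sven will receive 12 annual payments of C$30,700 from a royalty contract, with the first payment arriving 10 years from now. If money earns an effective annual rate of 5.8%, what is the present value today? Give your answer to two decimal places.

C$156,670.04

PV at t=9 (ordinary 12-year annuity): 30700 × a(12|0.058) = 30700 × 8.476539 = 260,229.7559
Discount back 9 years: 260,229.7559 × (1+0.058)^(−9) = 260,229.7559 × 0.602045 = 156,670.0367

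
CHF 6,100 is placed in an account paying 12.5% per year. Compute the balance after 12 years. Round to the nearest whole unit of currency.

FV = 6,100 × (1 + 0.125)^12 = 25,070.3331

CHF 25,070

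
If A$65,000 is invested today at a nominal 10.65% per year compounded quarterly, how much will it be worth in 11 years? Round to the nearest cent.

A$206,554.25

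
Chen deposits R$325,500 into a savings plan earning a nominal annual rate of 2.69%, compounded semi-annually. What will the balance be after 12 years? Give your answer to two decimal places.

R$448,545.85

Periodic rate i = 0.0269/2 = 0.01345; n = 12 × 2 = 24 periods.
FV = 325,500 × (1 + 0.01345)^24 = 448,545.8485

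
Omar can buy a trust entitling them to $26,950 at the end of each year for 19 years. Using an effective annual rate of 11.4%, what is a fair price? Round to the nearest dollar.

PV = PMT · [1 − (1+i)^(−n)] / i = 26950 · 7.644014 = 206,006.1890

$206,006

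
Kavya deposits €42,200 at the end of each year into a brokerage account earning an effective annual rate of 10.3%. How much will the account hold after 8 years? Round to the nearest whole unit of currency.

€487,884

FV = 42200 × [(1+0.103)^8 − 1] / 0.103 = 42200 × 11.561232 = 487,883.9909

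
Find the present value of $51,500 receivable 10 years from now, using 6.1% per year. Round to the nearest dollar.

PV = 51,500 / (1 + 0.061)^10 = 51,500 / 1.807814 = 28,487.4378

$28,487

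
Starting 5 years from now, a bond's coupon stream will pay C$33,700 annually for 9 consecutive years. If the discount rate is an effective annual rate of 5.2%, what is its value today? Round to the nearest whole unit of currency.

C$193,840

Value one period before first payment (t=4): 33700 × [1 − (1+0.052)^(−9)] / 0.052 = 33700 × 7.044943 = 237,414.5628
Discount back 4 years: 237,414.5628 × (1+0.052)^(−4) = 237,414.5628 × 0.816464 = 193,840.4438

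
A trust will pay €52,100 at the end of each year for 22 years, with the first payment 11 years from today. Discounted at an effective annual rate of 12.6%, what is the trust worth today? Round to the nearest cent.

€116,933.56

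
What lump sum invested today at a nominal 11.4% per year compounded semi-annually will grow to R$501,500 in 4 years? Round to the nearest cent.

R$321,862.99

With 2 periods per year: i = 0.057, n = 8.
PV = FV·(1+i)^(−n) = 501,500 × 0.641801 = 321,862.9881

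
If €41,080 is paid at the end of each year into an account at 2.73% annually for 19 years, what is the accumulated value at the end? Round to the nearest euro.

FV = PMT · [(1+i)^n − 1] / i = 41080 · 24.476241 = 1,005,483.9700

€1,005,484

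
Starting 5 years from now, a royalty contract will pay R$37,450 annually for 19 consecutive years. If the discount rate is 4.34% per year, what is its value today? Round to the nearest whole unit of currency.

Value one period before first payment (t=4): 37450 × [1 − (1+0.0434)^(−19)] / 0.0434 = 37450 × 12.762626 = 477,960.3582
PV₀ = 477,960.3582 / (1+0.0434)^4 = 477,960.3582 / 1.185232 = 403,263.1595

R$403,263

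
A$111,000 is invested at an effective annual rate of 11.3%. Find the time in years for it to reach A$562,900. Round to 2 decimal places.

15.17 years

(1+i)^n = 562900/111000 = 5.07117, so n = ln 5.07117 / ln 1.113 = 15.1652 years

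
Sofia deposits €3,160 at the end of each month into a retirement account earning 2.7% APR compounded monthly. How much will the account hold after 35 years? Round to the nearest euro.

With 12 periods per year: i = 0.00225, n = 420.
Accumulation factor s(420|0.00225) = 697.814978; FV = 3160 × 697.814978 = 2,205,095.3317

€2,205,095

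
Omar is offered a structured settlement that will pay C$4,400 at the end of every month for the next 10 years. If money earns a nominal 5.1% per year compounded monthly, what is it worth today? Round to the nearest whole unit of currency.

i = 0.051/12 = 0.00425 per month; n = 10·12 = 120.
PV = 4400 × [1 − (1+0.00425)^(−120)] / 0.00425 = 4400 × 93.848264 = 412,932.3609

C$412,932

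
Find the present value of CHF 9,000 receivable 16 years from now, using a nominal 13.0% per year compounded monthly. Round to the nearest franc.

CHF 1,137

With 12 periods per year: i = 0.0108333, n = 192.
PV = 9,000 / (1 + 0.0108333)^192 = 9,000 / 7.915430 = 1,137.0197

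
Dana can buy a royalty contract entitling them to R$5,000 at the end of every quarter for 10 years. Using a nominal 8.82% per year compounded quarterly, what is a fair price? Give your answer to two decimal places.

R$131,986.32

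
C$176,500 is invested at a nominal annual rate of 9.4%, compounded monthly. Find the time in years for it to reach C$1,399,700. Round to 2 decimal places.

22.11 years

Periodic rate i = 0.094/12 = 0.00783333.
n = ln(1.3997e+06/176500) / ln(1+0.00783333) = ln(7.93031) / 0.007803 = 265.3777 months
= 265.3777/12 years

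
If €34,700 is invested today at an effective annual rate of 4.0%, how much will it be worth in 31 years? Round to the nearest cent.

€117,047.73

34,700 × (1+0.04)^31 = 34,700 × 3.373133 = 117,047.7293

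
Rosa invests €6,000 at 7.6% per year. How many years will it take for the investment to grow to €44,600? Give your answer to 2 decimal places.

n = ln(44600/6000) / ln(1+0.076) = ln(7.43333) / 0.073250 = 27.3851 years

27.39 years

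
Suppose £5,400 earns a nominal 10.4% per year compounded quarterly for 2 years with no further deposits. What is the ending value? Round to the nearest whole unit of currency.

£6,631

With 4 periods per year: i = 0.026, n = 8.
FV = 5,400 × (1 + 0.026)^8 = 6,630.9026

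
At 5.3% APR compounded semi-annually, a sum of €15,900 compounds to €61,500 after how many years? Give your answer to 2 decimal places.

Periodic rate i = 0.053/2 = 0.0265.
(1+i)^n = 61500/15900 = 3.86792, so n = ln 3.86792 / ln 1.0265 = 51.7194 half-years
= 51.7194/2 years

25.86 years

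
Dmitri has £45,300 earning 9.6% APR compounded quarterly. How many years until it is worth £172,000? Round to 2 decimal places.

Periodic rate i = 0.096/4 = 0.024.
n = ln(172000/45300) / ln(1+0.024) = ln(3.79691) / 0.023717 = 56.2556 quarters
= 56.2556/4 years

14.06 years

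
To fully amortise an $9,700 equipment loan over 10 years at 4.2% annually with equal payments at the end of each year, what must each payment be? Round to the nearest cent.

$1,207.86

PMT = 9700 / ( [1 − (1+0.042)^(−10)] / 0.042 ) = 9700 / 8.030740 = 1,207.8588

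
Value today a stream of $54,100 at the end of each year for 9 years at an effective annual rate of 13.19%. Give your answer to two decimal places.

$275,672.33

Annuity factor a(9|0.1319) = 5.095607; PV = 54100 × 5.095607 = 275,672.3278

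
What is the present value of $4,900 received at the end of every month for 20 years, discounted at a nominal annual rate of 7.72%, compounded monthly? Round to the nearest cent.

$598,218.51

i = 0.0772/12 = 0.00643333 per month; n = 20·12 = 240.
Annuity factor a(240|0.00643333) = 122.085410; PV = 4900 × 122.085410 = 598,218.5114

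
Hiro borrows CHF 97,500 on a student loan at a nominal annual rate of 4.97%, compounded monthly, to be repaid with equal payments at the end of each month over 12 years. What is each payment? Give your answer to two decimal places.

CHF 900.30

Periodic rate i = 0.0497/12 = 0.00414167; n = 12 × 12 = 144 periods.
Annuity-PV factor = 108.297051; PMT = 97500 / 108.297051 = 900.3015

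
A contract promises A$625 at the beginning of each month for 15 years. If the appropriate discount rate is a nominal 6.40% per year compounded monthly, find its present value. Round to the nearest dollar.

A$72,588

Periodic rate i = 0.064/12 = 0.00533333; n = 15 × 12 = 180 periods.
PV = 625 × [1 − (1+0.00533333)^(−180)] / 0.00533333 × (1+i) = 625 × 116.140342 = 72,587.7134
Payments are at the start of each period, so multiply by (1+i).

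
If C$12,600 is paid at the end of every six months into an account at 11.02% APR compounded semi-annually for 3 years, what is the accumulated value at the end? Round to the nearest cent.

C$86,811.29

With 2 periods per year: i = 0.0551, n = 6.
FV = PMT · [(1+i)^n − 1] / i = 12600 · 6.889785 = 86,811.2945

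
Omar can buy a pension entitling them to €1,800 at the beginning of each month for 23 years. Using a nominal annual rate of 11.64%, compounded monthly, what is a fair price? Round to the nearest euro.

With 12 periods per year: i = 0.0097, n = 276.
PV = PMT · [1 − (1+i)^(−n)] / i × (1+i) = 1800 · 96.842912 = 174,317.2421
(Beginning-of-period payments → annuity-due factor ×(1+i).)

€174,317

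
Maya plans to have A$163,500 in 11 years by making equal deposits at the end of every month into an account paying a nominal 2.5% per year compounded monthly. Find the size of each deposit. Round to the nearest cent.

A$1,077.40

i = 0.025/12 = 0.00208333 per month; n = 11·12 = 132.
FV-annuity factor = 151.753978; PMT = 163500 / 151.753978 = 1,077.4017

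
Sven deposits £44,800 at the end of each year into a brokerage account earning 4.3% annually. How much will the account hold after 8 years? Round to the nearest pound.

FV = 44800 × [(1+0.043)^8 − 1] / 0.043 = 44800 × 9.313305 = 417,236.0689

£417,236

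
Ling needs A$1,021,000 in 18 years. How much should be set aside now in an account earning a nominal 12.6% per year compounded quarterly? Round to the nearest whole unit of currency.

A$109,456

i = 0.126/4 = 0.0315 per quarter; n = 18·4 = 72.
Discount factor = (1+0.0315)^(−72) = 0.107205; PV = 1,021,000 × 0.107205 = 109,456.3636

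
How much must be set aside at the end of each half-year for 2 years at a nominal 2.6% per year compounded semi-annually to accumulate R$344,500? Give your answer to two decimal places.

R$84,463.64

With 2 periods per year: i = 0.013, n = 4.
PMT = 344500 / ( [(1+0.013)^4 − 1] / 0.013 ) = 344500 / 4.078678 = 84,463.6383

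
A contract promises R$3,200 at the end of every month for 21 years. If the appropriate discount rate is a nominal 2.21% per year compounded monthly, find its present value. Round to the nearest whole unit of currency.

R$644,687

i = 0.0221/12 = 0.00184167 per month; n = 21·12 = 252.
Annuity factor a(252|0.00184167) = 201.464748; PV = 3200 × 201.464748 = 644,687.1923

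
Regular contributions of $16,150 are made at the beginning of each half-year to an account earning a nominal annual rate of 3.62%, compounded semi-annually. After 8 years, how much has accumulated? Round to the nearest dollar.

i = 0.0362/2 = 0.0181 per half-year; n = 8·2 = 16.
Accumulation factor s(16|0.0181) × (1+i) = 18.699176; FV = 16150 × 18.699176 = 301,991.7000
(annuity-due: payments at period start, so ×(1+i).)

$301,992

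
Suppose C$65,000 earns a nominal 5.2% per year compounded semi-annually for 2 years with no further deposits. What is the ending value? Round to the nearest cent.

i = 0.052/2 = 0.026 per half-year; n = 2·2 = 4.
65,000 × (1+0.026)^4 = 65,000 × 1.108127 = 72,028.2395

C$72,028.24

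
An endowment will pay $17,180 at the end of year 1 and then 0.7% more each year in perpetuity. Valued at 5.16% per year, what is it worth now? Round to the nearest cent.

PV = PMT / (i − g) = 17180 / (0.0516 − 0.007) = 17180 / 0.044600 = 385,201.7937

$385,201.79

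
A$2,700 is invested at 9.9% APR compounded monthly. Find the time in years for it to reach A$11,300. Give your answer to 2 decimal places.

14.52 years

Periodic rate i = 0.099/12 = 0.00825.
n = ln(11300/2700) / ln(1+0.00825) = ln(4.18519) / 0.008216 = 174.2361 months
= 174.2361/12 years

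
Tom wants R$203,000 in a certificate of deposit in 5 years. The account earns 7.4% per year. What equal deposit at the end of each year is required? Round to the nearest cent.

R$35,019.22

FV-annuity factor = 5.796816; PMT = 203000 / 5.796816 = 35,019.2237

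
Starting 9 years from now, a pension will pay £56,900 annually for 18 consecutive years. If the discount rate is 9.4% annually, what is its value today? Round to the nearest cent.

£236,465.22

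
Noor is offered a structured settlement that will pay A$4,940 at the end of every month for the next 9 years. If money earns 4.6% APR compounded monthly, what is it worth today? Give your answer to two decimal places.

A$436,192.13

i = 0.046/12 = 0.00383333 per month; n = 9·12 = 108.
Annuity factor a(108|0.00383333) = 88.298002; PV = 4940 × 88.298002 = 436,192.1294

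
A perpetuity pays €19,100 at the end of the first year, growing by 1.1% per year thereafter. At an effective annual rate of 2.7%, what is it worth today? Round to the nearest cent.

€1,193,750.00

PV = PMT / (i − g) = 19100 / (0.027 − 0.011) = 19100 / 0.016000 = 1,193,750.0000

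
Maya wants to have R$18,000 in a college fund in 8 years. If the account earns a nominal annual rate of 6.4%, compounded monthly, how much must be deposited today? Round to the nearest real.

R$10,802

Periodic rate i = 0.064/12 = 0.00533333; n = 8 × 12 = 96 periods.
Discount factor = (1+0.00533333)^(−96) = 0.600112; PV = 18,000 × 0.600112 = 10,802.0103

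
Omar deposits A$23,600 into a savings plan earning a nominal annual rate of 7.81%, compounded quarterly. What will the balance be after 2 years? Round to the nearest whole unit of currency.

A$27,548

i = 0.0781/4 = 0.019525 per quarter; n = 2·4 = 8.
23,600 × (1+0.019525)^8 = 23,600 × 1.167301 = 27,548.3150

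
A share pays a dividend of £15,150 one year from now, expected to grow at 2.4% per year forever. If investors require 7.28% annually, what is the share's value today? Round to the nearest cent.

PV = PMT / (i − g) = 15150 / (0.0728 − 0.024) = 15150 / 0.048800 = 310,450.8197

£310,450.82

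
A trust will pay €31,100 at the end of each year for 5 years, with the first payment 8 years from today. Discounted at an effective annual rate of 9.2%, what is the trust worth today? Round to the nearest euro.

PV at t=7 (ordinary 5-year annuity): 31100 × a(5|0.092) = 31100 × 3.869550 = 120,343.0067
PV₀ = 120,343.0067 / (1+0.092)^7 = 120,343.0067 / 1.851648 = 64,992.3722

€64,992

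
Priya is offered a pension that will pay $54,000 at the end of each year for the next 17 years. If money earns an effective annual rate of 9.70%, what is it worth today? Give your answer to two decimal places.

PV = PMT · [1 − (1+i)^(−n)] / i = 54000 · 8.172716 = 441,326.6572

$441,326.66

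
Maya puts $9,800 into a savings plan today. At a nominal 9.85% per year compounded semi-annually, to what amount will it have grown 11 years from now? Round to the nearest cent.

$28,220.43

Periodic rate i = 0.0985/2 = 0.04925; n = 11 × 2 = 22 periods.
FV = PV·(1+i)^n = 9,800 × 2.879635 = 28,220.4275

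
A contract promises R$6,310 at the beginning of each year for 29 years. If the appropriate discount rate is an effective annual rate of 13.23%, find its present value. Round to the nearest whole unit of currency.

R$52,534

Annuity factor a(29|0.1323) × (1+i) = 8.325492; PV = 6310 × 8.325492 = 52,533.8548
(Beginning-of-period payments → annuity-due factor ×(1+i).)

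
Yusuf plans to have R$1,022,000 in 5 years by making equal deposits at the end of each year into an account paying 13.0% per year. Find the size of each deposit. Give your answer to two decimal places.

FV-annuity factor = 6.480271; PMT = 1.022e+06 / 6.480271 = 157,709.4633

R$157,709.46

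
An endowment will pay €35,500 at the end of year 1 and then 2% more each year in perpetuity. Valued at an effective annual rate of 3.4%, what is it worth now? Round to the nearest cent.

€2,535,714.29

PV = PMT / (i − g) = 35500 / (0.034 − 0.02) = 35500 / 0.014000 = 2,535,714.2857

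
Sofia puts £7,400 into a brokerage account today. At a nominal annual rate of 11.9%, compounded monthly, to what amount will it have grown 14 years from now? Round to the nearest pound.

£38,833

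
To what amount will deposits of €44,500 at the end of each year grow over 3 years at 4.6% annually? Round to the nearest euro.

€139,735

FV = 44500 × [(1+0.046)^3 − 1] / 0.046 = 44500 × 3.140116 = 139,735.1620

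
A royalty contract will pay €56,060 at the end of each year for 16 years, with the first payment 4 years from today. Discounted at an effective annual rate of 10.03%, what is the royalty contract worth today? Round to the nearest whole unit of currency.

Value one period before first payment (t=3): 56060 × [1 − (1+0.1003)^(−16)] / 0.1003 = 56060 × 7.809754 = 437,814.8062
PV₀ = 437,814.8062 / (1+0.1003)^3 = 437,814.8062 / 1.332089 = 328,667.7606

€328,668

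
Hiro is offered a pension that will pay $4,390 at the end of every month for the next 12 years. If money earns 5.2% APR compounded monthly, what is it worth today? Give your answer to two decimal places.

$469,541.14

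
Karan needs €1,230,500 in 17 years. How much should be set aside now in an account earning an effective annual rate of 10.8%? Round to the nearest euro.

PV = 1,230,500 / (1 + 0.108)^17 = 1,230,500 / 5.717102 = 215,231.4301

€215,231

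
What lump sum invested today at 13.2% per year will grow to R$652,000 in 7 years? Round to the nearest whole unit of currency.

R$273,730

Discount factor = (1+0.132)^(−7) = 0.419831; PV = 652,000 × 0.419831 = 273,730.1326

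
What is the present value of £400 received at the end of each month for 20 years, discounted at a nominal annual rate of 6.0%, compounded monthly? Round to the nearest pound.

With 12 periods per year: i = 0.005, n = 240.
Annuity factor a(240|0.005) = 139.580772; PV = 400 × 139.580772 = 55,832.3087

£55,832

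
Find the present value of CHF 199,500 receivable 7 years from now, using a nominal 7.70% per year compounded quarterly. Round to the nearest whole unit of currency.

CHF 116,972

Periodic rate i = 0.077/4 = 0.01925; n = 7 × 4 = 28 periods.
PV = FV·(1+i)^(−n) = 199,500 × 0.586327 = 116,972.2211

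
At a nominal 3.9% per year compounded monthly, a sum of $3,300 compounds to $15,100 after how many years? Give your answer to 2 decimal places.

39.06 years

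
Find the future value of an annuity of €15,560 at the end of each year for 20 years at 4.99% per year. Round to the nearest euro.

Accumulation factor s(20|0.0499) = 33.031030; FV = 15560 × 33.031030 = 513,962.8199

€513,963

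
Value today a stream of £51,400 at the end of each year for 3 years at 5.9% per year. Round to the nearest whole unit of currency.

£137,647

PV = 51400 × [1 − (1+0.059)^(−3)] / 0.059 = 51400 × 2.677965 = 137,647.4100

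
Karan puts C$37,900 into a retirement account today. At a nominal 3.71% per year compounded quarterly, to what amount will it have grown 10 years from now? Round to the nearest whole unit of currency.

C$54,830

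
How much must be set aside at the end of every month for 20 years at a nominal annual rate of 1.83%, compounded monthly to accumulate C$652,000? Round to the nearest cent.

C$2,251.82

With 12 periods per year: i = 0.001525, n = 240.
PMT = 652000 / ( [(1+0.001525)^240 − 1] / 0.001525 ) = 652000 / 289.543143 = 2,251.8233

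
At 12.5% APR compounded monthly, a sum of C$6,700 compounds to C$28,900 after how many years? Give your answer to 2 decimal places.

Periodic rate i = 0.125/12 = 0.0104167.
(1+i)^n = 28900/6700 = 4.31343, so n = ln 4.31343 / ln 1.01042 = 141.0561 months
= 141.0561/12 years

11.75 years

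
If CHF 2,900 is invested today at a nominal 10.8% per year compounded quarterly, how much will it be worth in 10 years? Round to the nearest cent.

CHF 8,418.13

With 4 periods per year: i = 0.027, n = 40.
2,900 × (1+0.027)^40 = 2,900 × 2.902804 = 8,418.1322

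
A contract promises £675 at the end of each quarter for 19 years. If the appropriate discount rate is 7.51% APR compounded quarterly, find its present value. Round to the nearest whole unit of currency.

Periodic rate i = 0.0751/4 = 0.018775; n = 19 × 4 = 76 periods.
PV = 675 × [1 − (1+0.018775)^(−76)] / 0.018775 = 675 × 40.306320 = 27,206.7659

£27,207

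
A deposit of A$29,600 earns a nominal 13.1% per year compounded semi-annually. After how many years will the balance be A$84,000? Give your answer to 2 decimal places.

Periodic rate i = 0.131/2 = 0.0655.
n = ln(84000/29600) / ln(1+0.0655) = ln(2.83784) / 0.063444 = 16.4403 half-years
= 16.4403/2 years

8.22 years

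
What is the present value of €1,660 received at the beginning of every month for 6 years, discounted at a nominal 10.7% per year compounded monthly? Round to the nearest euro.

With 12 periods per year: i = 0.00891667, n = 72.
PV = PMT · [1 − (1+i)^(−n)] / i × (1+i) = 1660 · 53.436184 = 88,704.0656
Payments are at the start of each period, so multiply by (1+i).

€88,704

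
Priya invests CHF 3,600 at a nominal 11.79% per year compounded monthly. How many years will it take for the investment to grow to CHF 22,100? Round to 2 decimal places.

15.47 years

Periodic rate i = 0.1179/12 = 0.009825.
(1+i)^n = 22100/3600 = 6.13889, so n = ln 6.13889 / ln 1.00982 = 185.6024 months
= 185.6024/12 years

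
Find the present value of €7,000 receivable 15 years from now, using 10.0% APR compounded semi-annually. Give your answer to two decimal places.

i = 0.1/2 = 0.05 per half-year; n = 15·2 = 30.
PV = FV·(1+i)^(−n) = 7,000 × 0.231377 = 1,619.6421

€1,619.64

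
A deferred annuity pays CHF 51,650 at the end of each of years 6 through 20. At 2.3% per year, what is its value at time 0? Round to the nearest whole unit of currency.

Value one period before first payment (t=5): 51650 × [1 − (1+0.023)^(−15)] / 0.023 = 51650 × 12.565510 = 649,008.5752
Discount back 5 years: 649,008.5752 × (1+0.023)^(−5) = 649,008.5752 × 0.892528 = 579,258.3015

CHF 579,258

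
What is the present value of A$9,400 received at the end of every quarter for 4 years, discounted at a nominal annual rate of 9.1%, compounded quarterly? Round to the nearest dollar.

A$124,893

Periodic rate i = 0.091/4 = 0.02275; n = 4 × 4 = 16 periods.
PV = PMT · [1 − (1+i)^(−n)] / i = 9400 · 13.286537 = 124,893.4518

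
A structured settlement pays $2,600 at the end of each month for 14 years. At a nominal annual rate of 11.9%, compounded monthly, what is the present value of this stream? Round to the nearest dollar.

$212,223

With 12 periods per year: i = 0.00991667, n = 168.
PV = 2600 × [1 − (1+0.00991667)^(−168)] / 0.00991667 = 2600 × 81.624306 = 212,223.1968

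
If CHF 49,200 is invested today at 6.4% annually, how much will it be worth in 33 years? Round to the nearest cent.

CHF 381,099.89

FV = 49,200 × (1 + 0.064)^33 = 381,099.8918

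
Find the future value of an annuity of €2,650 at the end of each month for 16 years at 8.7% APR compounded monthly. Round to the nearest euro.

With 12 periods per year: i = 0.00725, n = 192.
FV = PMT · [(1+i)^n − 1] / i = 2650 · 414.170554 = 1,097,551.9693

€1,097,552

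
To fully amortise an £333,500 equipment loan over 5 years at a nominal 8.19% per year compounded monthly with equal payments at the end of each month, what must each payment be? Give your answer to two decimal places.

With 12 periods per year: i = 0.006825, n = 60.
PMT = 333500 / ( [1 − (1+0.006825)^(−60)] / 0.006825 ) = 333500 / 49.097954 = 6,792.5437

£6,792.54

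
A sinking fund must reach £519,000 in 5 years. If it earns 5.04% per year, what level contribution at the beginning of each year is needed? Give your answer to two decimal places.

£89,347.77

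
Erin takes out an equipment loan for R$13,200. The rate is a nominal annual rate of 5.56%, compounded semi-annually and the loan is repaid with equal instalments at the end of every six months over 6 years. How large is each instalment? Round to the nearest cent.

Periodic rate i = 0.0556/2 = 0.0278; n = 6 × 2 = 12 periods.
Annuity-PV factor = 10.086004; PMT = 13200 / 10.086004 = 1,308.7443

R$1,308.74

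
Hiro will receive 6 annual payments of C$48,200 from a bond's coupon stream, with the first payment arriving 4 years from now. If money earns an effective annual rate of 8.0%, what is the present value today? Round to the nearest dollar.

C$176,884

PV at t=3 (ordinary 6-year annuity): 48200 × a(6|0.08) = 48200 × 4.622880 = 222,822.7998
PV₀ = 222,822.7998 / (1+0.08)^3 = 222,822.7998 / 1.259712 = 176,883.9225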